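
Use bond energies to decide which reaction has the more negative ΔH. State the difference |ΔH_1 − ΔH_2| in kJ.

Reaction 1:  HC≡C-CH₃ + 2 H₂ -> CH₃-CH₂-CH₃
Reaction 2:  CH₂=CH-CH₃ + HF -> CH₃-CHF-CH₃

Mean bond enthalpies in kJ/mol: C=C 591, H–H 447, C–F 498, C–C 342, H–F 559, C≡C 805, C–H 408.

Reaction 1:
  Bonds broken (reactants):
    C≡C: 1 × 805 = 805
    C–C: 1 × 342 = 342
    C–H: 4 × 408 = 1632
    H–H: 2 × 447 = 894
    Σ(broken) = 3673 kJ
  Bonds formed (products):
    C–C: 2 × 342 = 684
    C–H: 8 × 408 = 3264
    Σ(formed) = 3948 kJ
  ΔH_1 = 3673 − 3948 = −275 kJ
Reaction 2:
  Bonds broken (reactants):
    C–C: 1 × 342 = 342
    C–H: 6 × 408 = 2448
    C=C: 1 × 591 = 591
    H–F: 1 × 559 = 559
    Σ(broken) = 3940 kJ
  Bonds formed (products):
    C–C: 2 × 342 = 684
    C–F: 1 × 498 = 498
    C–H: 7 × 408 = 2856
    Σ(formed) = 4038 kJ
  ΔH_2 = 3940 − 4038 = −98 kJ
ΔH_1 − ΔH_2 = −177 kJ, so reaction 1 has the more negative ΔH; |ΔH_1 − ΔH_2| = 177 kJ.

Reaction 1, by 177 kJ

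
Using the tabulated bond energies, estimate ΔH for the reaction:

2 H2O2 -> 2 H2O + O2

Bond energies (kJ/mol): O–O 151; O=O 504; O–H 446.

ΔH ≈ −202 kJ

Bonds broken (reactants):
  O–H: 4 × 446 = 1784
  O–O: 2 × 151 = 302
  Σ(broken) = 2086 kJ
Bonds formed (products):
  O–H: 4 × 446 = 1784
  O=O: 1 × 504 = 504
  Σ(formed) = 2288 kJ
ΔH = Σ(broken) − Σ(formed) = 2086 − 2288 = −202 kJ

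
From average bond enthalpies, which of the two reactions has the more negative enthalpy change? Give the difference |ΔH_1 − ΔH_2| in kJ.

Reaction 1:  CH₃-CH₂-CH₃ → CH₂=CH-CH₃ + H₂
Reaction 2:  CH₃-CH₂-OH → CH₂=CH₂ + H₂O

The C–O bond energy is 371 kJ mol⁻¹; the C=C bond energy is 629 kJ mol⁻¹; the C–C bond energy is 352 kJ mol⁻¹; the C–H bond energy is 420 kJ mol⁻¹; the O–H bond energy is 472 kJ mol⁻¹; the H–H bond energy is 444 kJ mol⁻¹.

Reaction 1:
  Bonds broken (reactants):
    C–C: 2 × 352 = 704
    C–H: 8 × 420 = 3360
    Σ(broken) = 4064 kJ
  Bonds formed (products):
    C–C: 1 × 352 = 352
    C–H: 6 × 420 = 2520
    C=C: 1 × 629 = 629
    H–H: 1 × 444 = 444
    Σ(formed) = 3945 kJ
  ΔH_1 = 4064 − 3945 = +119 kJ
Reaction 2:
  Bonds broken (reactants):
    C–C: 1 × 352 = 352
    C–H: 5 × 420 = 2100
    C–O: 1 × 371 = 371
    O–H: 1 × 472 = 472
    Σ(broken) = 3295 kJ
  Bonds formed (products):
    C–H: 4 × 420 = 1680
    C=C: 1 × 629 = 629
    O–H: 2 × 472 = 944
    Σ(formed) = 3253 kJ
  ΔH_2 = 3295 − 3253 = +42 kJ
ΔH_1 − ΔH_2 = +77 kJ, so reaction 2 has the more negative ΔH; |ΔH_1 − ΔH_2| = 77 kJ.

Reaction 2, by 77 kJ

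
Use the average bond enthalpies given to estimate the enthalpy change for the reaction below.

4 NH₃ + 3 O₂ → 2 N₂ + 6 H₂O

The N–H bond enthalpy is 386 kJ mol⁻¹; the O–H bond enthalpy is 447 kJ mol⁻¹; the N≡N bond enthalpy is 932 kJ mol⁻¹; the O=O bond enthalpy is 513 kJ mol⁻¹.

Bonds broken (reactants):
  N–H: 12 × 386 = 4632
  O=O: 3 × 513 = 1539
  Σ(broken) = 6171 kJ
Bonds formed (products):
  N≡N: 2 × 932 = 1864
  O–H: 12 × 447 = 5364
  Σ(formed) = 7228 kJ
ΔH = Σ(broken) − Σ(formed) = 6171 − 7228 = −1057 kJ

ΔH ≈ −1057 kJ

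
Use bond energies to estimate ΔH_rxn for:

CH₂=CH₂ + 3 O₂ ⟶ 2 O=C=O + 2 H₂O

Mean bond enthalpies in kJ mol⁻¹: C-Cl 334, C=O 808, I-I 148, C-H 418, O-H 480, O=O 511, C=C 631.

Bonds broken (reactants):
  C-H: 4 × 418 = 1672
  C=C: 1 × 631 = 631
  O=O: 3 × 511 = 1533
  Σ(broken) = 3836 kJ
Bonds formed (products):
  C=O: 4 × 808 = 3232
  O-H: 4 × 480 = 1920
  Σ(formed) = 5152 kJ
ΔH = Σ(broken) − Σ(formed) = 3836 − 5152 = −1316 kJ

ΔH ≈ −1316 kJ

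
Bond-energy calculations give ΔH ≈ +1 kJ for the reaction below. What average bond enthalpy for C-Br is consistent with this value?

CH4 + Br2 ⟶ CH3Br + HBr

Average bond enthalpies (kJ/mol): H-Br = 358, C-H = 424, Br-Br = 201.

Let D be the C-Br bond energy.
Σ(broken) = 1×201 + 4×424 = 1897
Σ(formed) = 1×D + 3×424 + 1×358 = 1630 + D
ΔH = Σ(broken) − Σ(formed) = (1897) − (1630 + D) = +267 − D
Setting this equal to +1 kJ gives D = 266 kJ/mol.

D(C-Br) ≈ 266 kJ/mol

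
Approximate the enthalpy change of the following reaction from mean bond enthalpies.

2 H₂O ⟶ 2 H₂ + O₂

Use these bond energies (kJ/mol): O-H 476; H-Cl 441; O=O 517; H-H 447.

Bonds broken (reactants):
  O-H: 4 × 476 = 1904
  Σ(broken) = 1904 kJ
Bonds formed (products):
  H-H: 2 × 447 = 894
  O=O: 1 × 517 = 517
  Σ(formed) = 1411 kJ
ΔH = Σ(broken) − Σ(formed) = 1904 − 1411 = +493 kJ

ΔH ≈ +493 kJ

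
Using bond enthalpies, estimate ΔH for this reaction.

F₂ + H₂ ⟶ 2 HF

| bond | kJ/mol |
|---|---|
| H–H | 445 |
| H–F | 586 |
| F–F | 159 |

ΔH ≈ −568 kJ

Bonds broken (reactants):
  F–F: 1 × 159 = 159
  H–H: 1 × 445 = 445
  Σ(broken) = 604 kJ
Bonds formed (products):
  H–F: 2 × 586 = 1172
  Σ(formed) = 1172 kJ
ΔH = Σ(broken) − Σ(formed) = 604 − 1172 = −568 kJ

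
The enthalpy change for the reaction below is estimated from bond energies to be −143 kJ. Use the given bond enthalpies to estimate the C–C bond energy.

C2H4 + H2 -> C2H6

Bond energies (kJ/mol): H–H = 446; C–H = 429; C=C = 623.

Let D be the C–C bond energy.
Σ(broken) = 4×429 + 1×623 + 1×446 = 2785
Σ(formed) = 1×D + 6×429 = 2574 + D
ΔH = Σ(broken) − Σ(formed) = (2785) − (2574 + D) = +211 − D
Setting this equal to −143 kJ gives D = 354 kJ/mol.

D(C–C) ≈ 354 kJ/mol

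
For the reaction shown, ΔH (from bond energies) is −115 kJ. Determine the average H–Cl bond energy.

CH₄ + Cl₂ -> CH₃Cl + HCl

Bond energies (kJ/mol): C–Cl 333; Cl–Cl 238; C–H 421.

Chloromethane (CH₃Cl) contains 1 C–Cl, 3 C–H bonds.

Let D be the H–Cl bond energy.
Σ(broken) = 4×421 + 1×238 = 1922
Σ(formed) = 1×333 + 3×421 + 1×D = 1596 + D
ΔH = Σ(broken) − Σ(formed) = (1922) − (1596 + D) = +326 − D
Setting this equal to −115 kJ gives D = 441 kJ/mol.

D(H–Cl) ≈ 441 kJ/mol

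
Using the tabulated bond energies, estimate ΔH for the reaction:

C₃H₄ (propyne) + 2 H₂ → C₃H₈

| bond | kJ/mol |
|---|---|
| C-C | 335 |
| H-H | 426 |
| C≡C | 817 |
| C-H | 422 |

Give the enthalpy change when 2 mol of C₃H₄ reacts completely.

Bonds broken (reactants):
  C≡C: 1 × 817 = 817
  C-C: 1 × 335 = 335
  C-H: 4 × 422 = 1688
  H-H: 2 × 426 = 852
  Σ(broken) = 3692 kJ
Bonds formed (products):
  C-C: 2 × 335 = 670
  C-H: 8 × 422 = 3376
  Σ(formed) = 4046 kJ
ΔH = Σ(broken) − Σ(formed) = 3692 − 4046 = −354 kJ
For 2× the reaction as written: 2 × (−354) = −708 kJ

ΔH = −708 kJ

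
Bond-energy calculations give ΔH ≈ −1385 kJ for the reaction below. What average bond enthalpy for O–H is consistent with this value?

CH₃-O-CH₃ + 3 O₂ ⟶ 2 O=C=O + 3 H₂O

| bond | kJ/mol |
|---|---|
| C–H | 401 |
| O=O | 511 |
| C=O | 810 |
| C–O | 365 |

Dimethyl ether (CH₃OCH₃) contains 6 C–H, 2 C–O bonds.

D(O–H) ≈ 469 kJ/mol

Let D be the O–H bond energy.
Σ(broken) = 6×401 + 2×365 + 3×511 = 4669
Σ(formed) = 4×810 + 6×D = 3240 + 6D
ΔH = Σ(broken) − Σ(formed) = (4669) − (3240 + 6D) = +1429 − 6D
Setting this equal to −1385 kJ gives 6D = 2814, so D = 469 kJ/mol.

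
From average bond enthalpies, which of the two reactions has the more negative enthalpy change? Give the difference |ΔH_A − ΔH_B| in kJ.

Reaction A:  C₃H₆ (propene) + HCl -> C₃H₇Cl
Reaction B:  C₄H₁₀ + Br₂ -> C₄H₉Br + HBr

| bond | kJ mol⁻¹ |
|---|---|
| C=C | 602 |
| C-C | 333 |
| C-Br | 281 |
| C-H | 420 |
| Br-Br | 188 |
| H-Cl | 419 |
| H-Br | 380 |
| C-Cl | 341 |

Reaction A:
  Bonds broken (reactants):
    C-C: 1 × 333 = 333
    C-H: 6 × 420 = 2520
    C=C: 1 × 602 = 602
    H-Cl: 1 × 419 = 419
    Σ(broken) = 3874 kJ
  Bonds formed (products):
    C-C: 2 × 333 = 666
    C-Cl: 1 × 341 = 341
    C-H: 7 × 420 = 2940
    Σ(formed) = 3947 kJ
  ΔH_A = 3874 − 3947 = −73 kJ
Reaction B:
  Bonds broken (reactants):
    Br-Br: 1 × 188 = 188
    C-C: 3 × 333 = 999
    C-H: 10 × 420 = 4200
    Σ(broken) = 5387 kJ
  Bonds formed (products):
    C-Br: 1 × 281 = 281
    C-C: 3 × 333 = 999
    C-H: 9 × 420 = 3780
    H-Br: 1 × 380 = 380
    Σ(formed) = 5440 kJ
  ΔH_B = 5387 − 5440 = −53 kJ
ΔH_A − ΔH_B = −20 kJ, so reaction A has the more negative ΔH; |ΔH_A − ΔH_B| = 20 kJ.

Reaction A, by 20 kJ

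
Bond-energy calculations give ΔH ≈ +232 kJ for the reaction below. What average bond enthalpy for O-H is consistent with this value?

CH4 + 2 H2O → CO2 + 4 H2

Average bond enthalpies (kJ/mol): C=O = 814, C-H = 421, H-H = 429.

D(O-H) ≈ 473 kJ/mol

Let D be the O-H bond energy.
Σ(broken) = 4×421 + 4×D = 1684 + 4D
Σ(formed) = 2×814 + 4×429 = 3344
ΔH = Σ(broken) − Σ(formed) = (1684 + 4D) − (3344) = −1660 + 4D
Setting this equal to +232 kJ gives 4D = 1892, so D = 473 kJ/mol.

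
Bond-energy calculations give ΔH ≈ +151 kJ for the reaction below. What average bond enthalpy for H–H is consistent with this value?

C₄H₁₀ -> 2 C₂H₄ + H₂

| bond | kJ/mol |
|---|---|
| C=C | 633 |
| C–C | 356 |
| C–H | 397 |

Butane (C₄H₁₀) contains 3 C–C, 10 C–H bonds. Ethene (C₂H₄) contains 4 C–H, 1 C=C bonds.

Let D be the H–H bond energy.
Σ(broken) = 3×356 + 10×397 = 5038
Σ(formed) = 8×397 + 2×633 + 1×D = 4442 + D
ΔH = Σ(broken) − Σ(formed) = (5038) − (4442 + D) = +596 − D
Setting this equal to +151 kJ gives D = 445 kJ/mol.

D(H–H) ≈ 445 kJ/mol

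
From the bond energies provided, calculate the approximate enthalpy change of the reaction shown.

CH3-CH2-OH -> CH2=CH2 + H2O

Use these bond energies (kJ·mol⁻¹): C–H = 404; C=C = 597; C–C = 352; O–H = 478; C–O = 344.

Bonds broken (reactants):
  C–C: 1 × 352 = 352
  C–H: 5 × 404 = 2020
  C–O: 1 × 344 = 344
  O–H: 1 × 478 = 478
  Σ(broken) = 3194 kJ
Bonds formed (products):
  C–H: 4 × 404 = 1616
  C=C: 1 × 597 = 597
  O–H: 2 × 478 = 956
  Σ(formed) = 3169 kJ
ΔH = Σ(broken) − Σ(formed) = 3194 − 3169 = +25 kJ

ΔH ≈ +25 kJ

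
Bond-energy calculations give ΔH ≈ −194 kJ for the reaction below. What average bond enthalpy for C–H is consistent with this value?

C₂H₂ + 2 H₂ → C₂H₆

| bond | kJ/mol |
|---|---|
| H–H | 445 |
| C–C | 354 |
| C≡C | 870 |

D(C–H) ≈ 400 kJ/mol

Let D be the C–H bond energy.
Σ(broken) = 1×870 + 2×D + 2×445 = 1760 + 2D
Σ(formed) = 1×354 + 6×D = 354 + 6D
ΔH = Σ(broken) − Σ(formed) = (1760 + 2D) − (354 + 6D) = +1406 − 4D
Setting this equal to −194 kJ gives 4D = 1600, so D = 400 kJ/mol.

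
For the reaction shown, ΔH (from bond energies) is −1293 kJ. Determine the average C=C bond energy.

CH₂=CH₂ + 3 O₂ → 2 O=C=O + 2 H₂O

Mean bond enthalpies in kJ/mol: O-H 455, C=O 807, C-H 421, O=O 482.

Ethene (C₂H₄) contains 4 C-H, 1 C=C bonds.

D(C=C) ≈ 625 kJ/mol

Let D be the C=C bond energy.
Σ(broken) = 4×421 + 1×D + 3×482 = 3130 + D
Σ(formed) = 4×807 + 4×455 = 5048
ΔH = Σ(broken) − Σ(formed) = (3130 + D) − (5048) = −1918 + D
Setting this equal to −1293 kJ gives D = 625 kJ/mol.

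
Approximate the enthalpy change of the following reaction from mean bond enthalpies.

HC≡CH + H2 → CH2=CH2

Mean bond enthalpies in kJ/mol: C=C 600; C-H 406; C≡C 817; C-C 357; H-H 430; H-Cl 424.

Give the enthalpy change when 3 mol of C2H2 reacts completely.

Bonds broken (reactants):
  C≡C: 1 × 817 = 817
  C-H: 2 × 406 = 812
  H-H: 1 × 430 = 430
  Σ(broken) = 2059 kJ
Bonds formed (products):
  C-H: 4 × 406 = 1624
  C=C: 1 × 600 = 600
  Σ(formed) = 2224 kJ
ΔH = Σ(broken) − Σ(formed) = 2059 − 2224 = −165 kJ
For 3× the reaction as written: 3 × (−165) = −495 kJ

ΔH = −495 kJ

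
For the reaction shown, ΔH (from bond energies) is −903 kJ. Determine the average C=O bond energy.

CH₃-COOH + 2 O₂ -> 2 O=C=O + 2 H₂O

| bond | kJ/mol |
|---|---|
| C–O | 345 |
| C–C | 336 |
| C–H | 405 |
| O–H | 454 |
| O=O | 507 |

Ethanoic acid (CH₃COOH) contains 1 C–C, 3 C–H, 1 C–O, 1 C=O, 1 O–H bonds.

Let D be the C=O bond energy.
Σ(broken) = 1×336 + 3×405 + 1×345 + 1×D + 1×454 + 2×507 = 3364 + D
Σ(formed) = 4×D + 4×454 = 1816 + 4D
ΔH = Σ(broken) − Σ(formed) = (3364 + D) − (1816 + 4D) = +1548 − 3D
Setting this equal to −903 kJ gives 3D = 2451, so D = 817 kJ/mol.

D(C=O) ≈ 817 kJ/mol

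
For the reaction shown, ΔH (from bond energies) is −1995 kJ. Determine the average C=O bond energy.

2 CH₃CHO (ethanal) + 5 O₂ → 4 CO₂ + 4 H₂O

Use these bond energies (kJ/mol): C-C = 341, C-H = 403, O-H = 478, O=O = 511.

Let D be the C=O bond energy.
Σ(broken) = 2×341 + 8×403 + 2×D + 5×511 = 6461 + 2D
Σ(formed) = 8×D + 8×478 = 3824 + 8D
ΔH = Σ(broken) − Σ(formed) = (6461 + 2D) − (3824 + 8D) = +2637 − 6D
Setting this equal to −1995 kJ gives 6D = 4632, so D = 772 kJ/mol.

D(C=O) ≈ 772 kJ/mol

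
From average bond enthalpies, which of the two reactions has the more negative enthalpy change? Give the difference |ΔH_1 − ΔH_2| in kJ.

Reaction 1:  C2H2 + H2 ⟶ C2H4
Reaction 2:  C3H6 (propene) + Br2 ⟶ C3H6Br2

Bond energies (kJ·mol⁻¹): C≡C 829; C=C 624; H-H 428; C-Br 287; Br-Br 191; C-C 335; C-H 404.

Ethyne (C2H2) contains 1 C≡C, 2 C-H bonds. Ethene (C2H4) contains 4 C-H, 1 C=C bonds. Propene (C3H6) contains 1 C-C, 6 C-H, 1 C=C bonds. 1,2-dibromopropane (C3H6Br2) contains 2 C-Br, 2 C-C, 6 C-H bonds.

Reaction 1:
  Bonds broken (reactants):
    C≡C: 1 × 829 = 829
    C-H: 2 × 404 = 808
    H-H: 1 × 428 = 428
    Σ(broken) = 2065 kJ
  Bonds formed (products):
    C-H: 4 × 404 = 1616
    C=C: 1 × 624 = 624
    Σ(formed) = 2240 kJ
  ΔH_1 = 2065 − 2240 = −175 kJ
Reaction 2:
  Bonds broken (reactants):
    Br-Br: 1 × 191 = 191
    C-C: 1 × 335 = 335
    C-H: 6 × 404 = 2424
    C=C: 1 × 624 = 624
    Σ(broken) = 3574 kJ
  Bonds formed (products):
    C-Br: 2 × 287 = 574
    C-C: 2 × 335 = 670
    C-H: 6 × 404 = 2424
    Σ(formed) = 3668 kJ
  ΔH_2 = 3574 − 3668 = −94 kJ
ΔH_1 − ΔH_2 = −81 kJ, so reaction 1 has the more negative ΔH; |ΔH_1 − ΔH_2| = 81 kJ.

Reaction 1, by 81 kJ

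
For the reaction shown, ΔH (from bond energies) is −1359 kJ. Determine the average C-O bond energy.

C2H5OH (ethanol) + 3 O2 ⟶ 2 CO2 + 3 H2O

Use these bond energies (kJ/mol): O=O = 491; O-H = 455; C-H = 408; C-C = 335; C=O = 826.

D(C-O) ≈ 372 kJ/mol

Let D be the C-O bond energy.
Σ(broken) = 1×335 + 5×408 + 1×D + 1×455 + 3×491 = 4303 + D
Σ(formed) = 4×826 + 6×455 = 6034
ΔH = Σ(broken) − Σ(formed) = (4303 + D) − (6034) = −1731 + D
Setting this equal to −1359 kJ gives D = 372 kJ/mol.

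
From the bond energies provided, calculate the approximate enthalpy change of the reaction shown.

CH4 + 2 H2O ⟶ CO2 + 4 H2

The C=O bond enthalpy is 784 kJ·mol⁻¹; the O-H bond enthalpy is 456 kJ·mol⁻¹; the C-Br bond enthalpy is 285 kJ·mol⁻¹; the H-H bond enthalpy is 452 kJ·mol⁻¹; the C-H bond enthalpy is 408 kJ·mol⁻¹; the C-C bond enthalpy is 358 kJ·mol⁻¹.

Bonds broken (reactants):
  C-H: 4 × 408 = 1632
  O-H: 4 × 456 = 1824
  Σ(broken) = 3456 kJ
Bonds formed (products):
  C=O: 2 × 784 = 1568
  H-H: 4 × 452 = 1808
  Σ(formed) = 3376 kJ
ΔH = Σ(broken) − Σ(formed) = 3456 − 3376 = +80 kJ

ΔH ≈ +80 kJ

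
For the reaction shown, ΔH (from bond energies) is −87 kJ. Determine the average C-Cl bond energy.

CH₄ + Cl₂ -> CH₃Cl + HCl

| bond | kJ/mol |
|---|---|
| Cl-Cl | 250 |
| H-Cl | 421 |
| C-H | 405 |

Let D be the C-Cl bond energy.
Σ(broken) = 4×405 + 1×250 = 1870
Σ(formed) = 1×D + 3×405 + 1×421 = 1636 + D
ΔH = Σ(broken) − Σ(formed) = (1870) − (1636 + D) = +234 − D
Setting this equal to −87 kJ gives D = 321 kJ/mol.

D(C-Cl) ≈ 321 kJ/mol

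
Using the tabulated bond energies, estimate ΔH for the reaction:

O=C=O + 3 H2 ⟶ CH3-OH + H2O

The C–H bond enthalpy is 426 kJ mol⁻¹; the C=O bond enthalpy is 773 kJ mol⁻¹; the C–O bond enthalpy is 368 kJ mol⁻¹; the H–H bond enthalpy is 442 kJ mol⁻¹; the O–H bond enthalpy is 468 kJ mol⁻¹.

Bonds broken (reactants):
  C=O: 2 × 773 = 1546
  H–H: 3 × 442 = 1326
  Σ(broken) = 2872 kJ
Bonds formed (products):
  C–H: 3 × 426 = 1278
  C–O: 1 × 368 = 368
  O–H: 3 × 468 = 1404
  Σ(formed) = 3050 kJ
ΔH = Σ(broken) − Σ(formed) = 2872 − 3050 = −178 kJ

ΔH ≈ −178 kJ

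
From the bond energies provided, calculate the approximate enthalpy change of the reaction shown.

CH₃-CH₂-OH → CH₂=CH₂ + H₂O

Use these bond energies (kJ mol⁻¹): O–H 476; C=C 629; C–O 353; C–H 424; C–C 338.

ΔH ≈ +10 kJ

Bonds broken (reactants):
  C–C: 1 × 338 = 338
  C–H: 5 × 424 = 2120
  C–O: 1 × 353 = 353
  O–H: 1 × 476 = 476
  Σ(broken) = 3287 kJ
Bonds formed (products):
  C–H: 4 × 424 = 1696
  C=C: 1 × 629 = 629
  O–H: 2 × 476 = 952
  Σ(formed) = 3277 kJ
ΔH = Σ(broken) − Σ(formed) = 3287 − 3277 = +10 kJ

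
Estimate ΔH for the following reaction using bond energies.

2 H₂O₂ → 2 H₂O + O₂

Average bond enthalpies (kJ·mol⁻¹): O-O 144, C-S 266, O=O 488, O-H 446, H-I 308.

ΔH ≈ −200 kJ

Bonds broken (reactants):
  O-H: 4 × 446 = 1784
  O-O: 2 × 144 = 288
  Σ(broken) = 2072 kJ
Bonds formed (products):
  O-H: 4 × 446 = 1784
  O=O: 1 × 488 = 488
  Σ(formed) = 2272 kJ
ΔH = Σ(broken) − Σ(formed) = 2072 − 2272 = −200 kJ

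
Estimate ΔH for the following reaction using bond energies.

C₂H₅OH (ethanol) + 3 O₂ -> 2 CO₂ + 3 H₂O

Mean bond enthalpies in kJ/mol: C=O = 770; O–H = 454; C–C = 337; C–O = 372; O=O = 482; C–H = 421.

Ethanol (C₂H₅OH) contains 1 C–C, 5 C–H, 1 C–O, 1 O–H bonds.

Bonds broken (reactants):
  C–C: 1 × 337 = 337
  C–H: 5 × 421 = 2105
  C–O: 1 × 372 = 372
  O–H: 1 × 454 = 454
  O=O: 3 × 482 = 1446
  Σ(broken) = 4714 kJ
Bonds formed (products):
  C=O: 4 × 770 = 3080
  O–H: 6 × 454 = 2724
  Σ(formed) = 5804 kJ
ΔH = Σ(broken) − Σ(formed) = 4714 − 5804 = −1090 kJ

ΔH ≈ −1090 kJ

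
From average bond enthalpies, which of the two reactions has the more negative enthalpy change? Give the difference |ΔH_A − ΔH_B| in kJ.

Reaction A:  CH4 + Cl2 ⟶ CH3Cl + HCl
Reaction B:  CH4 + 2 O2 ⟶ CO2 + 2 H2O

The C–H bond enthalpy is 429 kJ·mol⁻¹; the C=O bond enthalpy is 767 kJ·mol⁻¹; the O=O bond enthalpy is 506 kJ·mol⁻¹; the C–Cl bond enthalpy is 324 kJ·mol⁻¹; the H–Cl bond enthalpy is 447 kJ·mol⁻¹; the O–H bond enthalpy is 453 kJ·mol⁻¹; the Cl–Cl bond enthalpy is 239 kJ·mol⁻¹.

Reaction B, by 515 kJ

Reaction A:
  Bonds broken (reactants):
    C–H: 4 × 429 = 1716
    Cl–Cl: 1 × 239 = 239
    Σ(broken) = 1955 kJ
  Bonds formed (products):
    C–Cl: 1 × 324 = 324
    C–H: 3 × 429 = 1287
    H–Cl: 1 × 447 = 447
    Σ(formed) = 2058 kJ
  ΔH_A = 1955 − 2058 = −103 kJ
Reaction B:
  Bonds broken (reactants):
    C–H: 4 × 429 = 1716
    O=O: 2 × 506 = 1012
    Σ(broken) = 2728 kJ
  Bonds formed (products):
    C=O: 2 × 767 = 1534
    O–H: 4 × 453 = 1812
    Σ(formed) = 3346 kJ
  ΔH_B = 2728 − 3346 = −618 kJ
ΔH_A − ΔH_B = +515 kJ, so reaction B has the more negative ΔH; |ΔH_A − ΔH_B| = 515 kJ.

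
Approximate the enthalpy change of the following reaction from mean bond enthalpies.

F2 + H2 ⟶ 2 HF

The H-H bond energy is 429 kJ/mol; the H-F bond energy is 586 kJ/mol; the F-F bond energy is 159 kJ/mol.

ΔH ≈ −584 kJ

Bonds broken (reactants):
  F-F: 1 × 159 = 159
  H-H: 1 × 429 = 429
  Σ(broken) = 588 kJ
Bonds formed (products):
  H-F: 2 × 586 = 1172
  Σ(formed) = 1172 kJ
ΔH = Σ(broken) − Σ(formed) = 588 − 1172 = −584 kJ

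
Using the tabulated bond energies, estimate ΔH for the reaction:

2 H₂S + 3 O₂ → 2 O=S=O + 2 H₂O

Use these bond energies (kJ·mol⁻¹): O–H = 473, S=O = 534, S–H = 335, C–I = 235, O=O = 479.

Bonds broken (reactants):
  O=O: 3 × 479 = 1437
  S–H: 4 × 335 = 1340
  Σ(broken) = 2777 kJ
Bonds formed (products):
  O–H: 4 × 473 = 1892
  S=O: 4 × 534 = 2136
  Σ(formed) = 4028 kJ
ΔH = Σ(broken) − Σ(formed) = 2777 − 4028 = −1251 kJ

ΔH ≈ −1251 kJ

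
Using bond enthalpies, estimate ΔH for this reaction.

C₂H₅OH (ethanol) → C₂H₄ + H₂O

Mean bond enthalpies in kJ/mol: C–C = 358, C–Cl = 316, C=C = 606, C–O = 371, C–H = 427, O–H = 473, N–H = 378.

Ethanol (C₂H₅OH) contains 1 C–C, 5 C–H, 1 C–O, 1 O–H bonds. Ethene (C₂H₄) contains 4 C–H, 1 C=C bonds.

Bonds broken (reactants):
  C–C: 1 × 358 = 358
  C–H: 5 × 427 = 2135
  C–O: 1 × 371 = 371
  O–H: 1 × 473 = 473
  Σ(broken) = 3337 kJ
Bonds formed (products):
  C–H: 4 × 427 = 1708
  C=C: 1 × 606 = 606
  O–H: 2 × 473 = 946
  Σ(formed) = 3260 kJ
ΔH = Σ(broken) − Σ(formed) = 3337 − 3260 = +77 kJ

ΔH ≈ +77 kJ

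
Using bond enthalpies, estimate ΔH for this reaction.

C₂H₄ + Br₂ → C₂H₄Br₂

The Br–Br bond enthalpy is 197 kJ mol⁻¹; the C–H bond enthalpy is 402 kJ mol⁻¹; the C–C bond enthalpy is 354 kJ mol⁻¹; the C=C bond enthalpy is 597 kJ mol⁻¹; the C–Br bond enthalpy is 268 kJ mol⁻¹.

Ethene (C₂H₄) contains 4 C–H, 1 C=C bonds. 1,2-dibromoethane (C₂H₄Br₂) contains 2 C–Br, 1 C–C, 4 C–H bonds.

ΔH ≈ −96 kJ

Bonds broken (reactants):
  Br–Br: 1 × 197 = 197
  C–H: 4 × 402 = 1608
  C=C: 1 × 597 = 597
  Σ(broken) = 2402 kJ
Bonds formed (products):
  C–Br: 2 × 268 = 536
  C–C: 1 × 354 = 354
  C–H: 4 × 402 = 1608
  Σ(formed) = 2498 kJ
ΔH = Σ(broken) − Σ(formed) = 2402 − 2498 = −96 kJ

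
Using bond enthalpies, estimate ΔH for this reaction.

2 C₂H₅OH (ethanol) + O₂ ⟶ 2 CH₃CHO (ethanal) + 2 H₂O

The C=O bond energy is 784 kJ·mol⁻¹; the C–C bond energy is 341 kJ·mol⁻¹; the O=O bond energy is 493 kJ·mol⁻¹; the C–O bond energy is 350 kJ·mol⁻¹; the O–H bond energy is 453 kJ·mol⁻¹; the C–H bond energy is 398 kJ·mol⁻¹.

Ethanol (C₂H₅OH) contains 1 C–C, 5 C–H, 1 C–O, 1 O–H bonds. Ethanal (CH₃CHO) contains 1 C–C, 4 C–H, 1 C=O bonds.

Bonds broken (reactants):
  C–C: 2 × 341 = 682
  C–H: 10 × 398 = 3980
  C–O: 2 × 350 = 700
  O–H: 2 × 453 = 906
  O=O: 1 × 493 = 493
  Σ(broken) = 6761 kJ
Bonds formed (products):
  C–C: 2 × 341 = 682
  C–H: 8 × 398 = 3184
  C=O: 2 × 784 = 1568
  O–H: 4 × 453 = 1812
  Σ(formed) = 7246 kJ
ΔH = Σ(broken) − Σ(formed) = 6761 − 7246 = −485 kJ

ΔH ≈ −485 kJ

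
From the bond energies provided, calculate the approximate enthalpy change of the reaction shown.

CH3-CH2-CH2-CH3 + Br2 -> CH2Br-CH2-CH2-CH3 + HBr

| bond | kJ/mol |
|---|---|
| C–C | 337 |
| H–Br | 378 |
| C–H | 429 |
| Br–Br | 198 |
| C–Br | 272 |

ΔH ≈ −23 kJ

Bonds broken (reactants):
  Br–Br: 1 × 198 = 198
  C–C: 3 × 337 = 1011
  C–H: 10 × 429 = 4290
  Σ(broken) = 5499 kJ
Bonds formed (products):
  C–Br: 1 × 272 = 272
  C–C: 3 × 337 = 1011
  C–H: 9 × 429 = 3861
  H–Br: 1 × 378 = 378
  Σ(formed) = 5522 kJ
ΔH = Σ(broken) − Σ(formed) = 5499 − 5522 = −23 kJ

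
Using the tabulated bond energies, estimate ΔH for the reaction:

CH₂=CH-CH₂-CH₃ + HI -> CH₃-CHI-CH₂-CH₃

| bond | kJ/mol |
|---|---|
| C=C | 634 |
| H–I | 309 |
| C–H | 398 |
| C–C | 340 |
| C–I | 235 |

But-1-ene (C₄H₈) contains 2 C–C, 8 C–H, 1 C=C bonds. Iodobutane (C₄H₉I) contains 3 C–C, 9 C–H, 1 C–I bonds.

Bonds broken (reactants):
  C–C: 2 × 340 = 680
  C–H: 8 × 398 = 3184
  C=C: 1 × 634 = 634
  H–I: 1 × 309 = 309
  Σ(broken) = 4807 kJ
Bonds formed (products):
  C–C: 3 × 340 = 1020
  C–H: 9 × 398 = 3582
  C–I: 1 × 235 = 235
  Σ(formed) = 4837 kJ
ΔH = Σ(broken) − Σ(formed) = 4807 − 4837 = −30 kJ

ΔH ≈ −30 kJ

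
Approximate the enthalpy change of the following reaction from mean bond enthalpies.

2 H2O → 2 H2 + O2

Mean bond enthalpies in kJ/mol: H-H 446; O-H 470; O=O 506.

ΔH ≈ +482 kJ

Bonds broken (reactants):
  O-H: 4 × 470 = 1880
  Σ(broken) = 1880 kJ
Bonds formed (products):
  H-H: 2 × 446 = 892
  O=O: 1 × 506 = 506
  Σ(formed) = 1398 kJ
ΔH = Σ(broken) − Σ(formed) = 1880 − 1398 = +482 kJ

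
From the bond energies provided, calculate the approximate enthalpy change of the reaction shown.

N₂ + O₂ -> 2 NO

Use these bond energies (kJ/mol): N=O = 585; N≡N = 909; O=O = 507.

ΔH ≈ +246 kJ

Bonds broken (reactants):
  N≡N: 1 × 909 = 909
  O=O: 1 × 507 = 507
  Σ(broken) = 1416 kJ
Bonds formed (products):
  N=O: 2 × 585 = 1170
  Σ(formed) = 1170 kJ
ΔH = Σ(broken) − Σ(formed) = 1416 − 1170 = +246 kJ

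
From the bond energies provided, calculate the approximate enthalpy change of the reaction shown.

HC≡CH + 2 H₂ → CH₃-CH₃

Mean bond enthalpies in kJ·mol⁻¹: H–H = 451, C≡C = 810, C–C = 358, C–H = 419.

Bonds broken (reactants):
  C≡C: 1 × 810 = 810
  C–H: 2 × 419 = 838
  H–H: 2 × 451 = 902
  Σ(broken) = 2550 kJ
Bonds formed (products):
  C–C: 1 × 358 = 358
  C–H: 6 × 419 = 2514
  Σ(formed) = 2872 kJ
ΔH = Σ(broken) − Σ(formed) = 2550 − 2872 = −322 kJ

ΔH ≈ −322 kJ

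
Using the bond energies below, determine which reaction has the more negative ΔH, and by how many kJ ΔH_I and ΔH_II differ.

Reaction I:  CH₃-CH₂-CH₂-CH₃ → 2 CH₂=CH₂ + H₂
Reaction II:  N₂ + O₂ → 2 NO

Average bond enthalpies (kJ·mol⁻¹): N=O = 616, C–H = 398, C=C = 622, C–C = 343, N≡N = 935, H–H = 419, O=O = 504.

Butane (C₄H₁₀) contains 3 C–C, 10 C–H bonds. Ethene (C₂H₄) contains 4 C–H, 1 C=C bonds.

Reaction I, by 45 kJ

Reaction I:
  Bonds broken (reactants):
    C–C: 3 × 343 = 1029
    C–H: 10 × 398 = 3980
    Σ(broken) = 5009 kJ
  Bonds formed (products):
    C–H: 8 × 398 = 3184
    C=C: 2 × 622 = 1244
    H–H: 1 × 419 = 419
    Σ(formed) = 4847 kJ
  ΔH_I = 5009 − 4847 = +162 kJ
Reaction II:
  Bonds broken (reactants):
    N≡N: 1 × 935 = 935
    O=O: 1 × 504 = 504
    Σ(broken) = 1439 kJ
  Bonds formed (products):
    N=O: 2 × 616 = 1232
    Σ(formed) = 1232 kJ
  ΔH_II = 1439 − 1232 = +207 kJ
ΔH_I − ΔH_II = −45 kJ, so reaction I has the more negative ΔH; |ΔH_I − ΔH_II| = 45 kJ.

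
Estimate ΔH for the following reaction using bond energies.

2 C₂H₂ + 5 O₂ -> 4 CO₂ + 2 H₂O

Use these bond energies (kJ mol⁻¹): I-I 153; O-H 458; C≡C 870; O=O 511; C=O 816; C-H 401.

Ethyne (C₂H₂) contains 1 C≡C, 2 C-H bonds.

Bonds broken (reactants):
  C≡C: 2 × 870 = 1740
  C-H: 4 × 401 = 1604
  O=O: 5 × 511 = 2555
  Σ(broken) = 5899 kJ
Bonds formed (products):
  C=O: 8 × 816 = 6528
  O-H: 4 × 458 = 1832
  Σ(formed) = 8360 kJ
ΔH = Σ(broken) − Σ(formed) = 5899 − 8360 = −2461 kJ

ΔH ≈ −2461 kJ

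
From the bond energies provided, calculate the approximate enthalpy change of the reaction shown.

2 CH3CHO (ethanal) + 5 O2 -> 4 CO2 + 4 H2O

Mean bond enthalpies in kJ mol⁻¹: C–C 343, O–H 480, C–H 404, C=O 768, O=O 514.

Bonds broken (reactants):
  C–C: 2 × 343 = 686
  C–H: 8 × 404 = 3232
  C=O: 2 × 768 = 1536
  O=O: 5 × 514 = 2570
  Σ(broken) = 8024 kJ
Bonds formed (products):
  C=O: 8 × 768 = 6144
  O–H: 8 × 480 = 3840
  Σ(formed) = 9984 kJ
ΔH = Σ(broken) − Σ(formed) = 8024 − 9984 = −1960 kJ

ΔH ≈ −1960 kJ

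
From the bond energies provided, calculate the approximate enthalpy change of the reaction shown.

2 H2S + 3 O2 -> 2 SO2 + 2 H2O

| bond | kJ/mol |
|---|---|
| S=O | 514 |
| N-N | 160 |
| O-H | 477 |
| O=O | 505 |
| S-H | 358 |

ΔH ≈ −1017 kJ

Bonds broken (reactants):
  O=O: 3 × 505 = 1515
  S-H: 4 × 358 = 1432
  Σ(broken) = 2947 kJ
Bonds formed (products):
  O-H: 4 × 477 = 1908
  S=O: 4 × 514 = 2056
  Σ(formed) = 3964 kJ
ΔH = Σ(broken) − Σ(formed) = 2947 − 3964 = −1017 kJ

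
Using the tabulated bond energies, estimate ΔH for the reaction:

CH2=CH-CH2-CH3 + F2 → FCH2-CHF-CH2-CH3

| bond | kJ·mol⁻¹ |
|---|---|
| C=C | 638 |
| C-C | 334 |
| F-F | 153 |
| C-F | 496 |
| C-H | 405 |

ΔH ≈ −535 kJ

Bonds broken (reactants):
  C-C: 2 × 334 = 668
  C-H: 8 × 405 = 3240
  C=C: 1 × 638 = 638
  F-F: 1 × 153 = 153
  Σ(broken) = 4699 kJ
Bonds formed (products):
  C-C: 3 × 334 = 1002
  C-F: 2 × 496 = 992
  C-H: 8 × 405 = 3240
  Σ(formed) = 5234 kJ
ΔH = Σ(broken) − Σ(formed) = 4699 − 5234 = −535 kJ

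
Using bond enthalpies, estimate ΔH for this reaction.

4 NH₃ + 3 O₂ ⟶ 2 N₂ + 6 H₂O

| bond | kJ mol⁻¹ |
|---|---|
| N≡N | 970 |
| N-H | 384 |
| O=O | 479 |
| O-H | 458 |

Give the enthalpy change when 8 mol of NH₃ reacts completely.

Bonds broken (reactants):
  N-H: 12 × 384 = 4608
  O=O: 3 × 479 = 1437
  Σ(broken) = 6045 kJ
Bonds formed (products):
  N≡N: 2 × 970 = 1940
  O-H: 12 × 458 = 5496
  Σ(formed) = 7436 kJ
ΔH = Σ(broken) − Σ(formed) = 6045 − 7436 = −1391 kJ
For 2× the reaction as written: 2 × (−1391) = −2782 kJ

ΔH = −2782 kJ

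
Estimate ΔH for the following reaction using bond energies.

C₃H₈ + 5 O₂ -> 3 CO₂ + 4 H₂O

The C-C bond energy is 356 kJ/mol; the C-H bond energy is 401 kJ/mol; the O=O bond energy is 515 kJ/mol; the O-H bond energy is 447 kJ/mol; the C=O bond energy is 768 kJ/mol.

Bonds broken (reactants):
  C-C: 2 × 356 = 712
  C-H: 8 × 401 = 3208
  O=O: 5 × 515 = 2575
  Σ(broken) = 6495 kJ
Bonds formed (products):
  C=O: 6 × 768 = 4608
  O-H: 8 × 447 = 3576
  Σ(formed) = 8184 kJ
ΔH = Σ(broken) − Σ(formed) = 6495 − 8184 = −1689 kJ

ΔH ≈ −1689 kJ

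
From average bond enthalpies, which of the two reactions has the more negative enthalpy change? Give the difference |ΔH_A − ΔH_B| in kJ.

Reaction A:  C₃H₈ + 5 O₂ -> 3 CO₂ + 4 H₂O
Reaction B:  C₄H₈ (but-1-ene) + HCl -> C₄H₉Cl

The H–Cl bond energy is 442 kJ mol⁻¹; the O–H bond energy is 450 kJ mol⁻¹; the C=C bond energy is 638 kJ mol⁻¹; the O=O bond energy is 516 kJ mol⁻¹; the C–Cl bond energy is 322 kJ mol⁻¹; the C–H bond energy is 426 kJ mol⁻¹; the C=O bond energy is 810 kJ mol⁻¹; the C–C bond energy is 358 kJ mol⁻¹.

Reaction A, by 1730 kJ

Reaction A:
  Bonds broken (reactants):
    C–C: 2 × 358 = 716
    C–H: 8 × 426 = 3408
    O=O: 5 × 516 = 2580
    Σ(broken) = 6704 kJ
  Bonds formed (products):
    C=O: 6 × 810 = 4860
    O–H: 8 × 450 = 3600
    Σ(formed) = 8460 kJ
  ΔH_A = 6704 − 8460 = −1756 kJ
Reaction B:
  Bonds broken (reactants):
    C–C: 2 × 358 = 716
    C–H: 8 × 426 = 3408
    C=C: 1 × 638 = 638
    H–Cl: 1 × 442 = 442
    Σ(broken) = 5204 kJ
  Bonds formed (products):
    C–C: 3 × 358 = 1074
    C–Cl: 1 × 322 = 322
    C–H: 9 × 426 = 3834
    Σ(formed) = 5230 kJ
  ΔH_B = 5204 − 5230 = −26 kJ
ΔH_A − ΔH_B = −1730 kJ, so reaction A has the more negative ΔH; |ΔH_A − ΔH_B| = 1730 kJ.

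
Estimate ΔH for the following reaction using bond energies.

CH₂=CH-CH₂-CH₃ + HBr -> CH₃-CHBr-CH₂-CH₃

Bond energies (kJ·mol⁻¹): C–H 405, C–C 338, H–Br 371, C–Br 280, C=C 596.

ΔH ≈ −56 kJ

Bonds broken (reactants):
  C–C: 2 × 338 = 676
  C–H: 8 × 405 = 3240
  C=C: 1 × 596 = 596
  H–Br: 1 × 371 = 371
  Σ(broken) = 4883 kJ
Bonds formed (products):
  C–Br: 1 × 280 = 280
  C–C: 3 × 338 = 1014
  C–H: 9 × 405 = 3645
  Σ(formed) = 4939 kJ
ΔH = Σ(broken) − Σ(formed) = 4883 − 4939 = −56 kJ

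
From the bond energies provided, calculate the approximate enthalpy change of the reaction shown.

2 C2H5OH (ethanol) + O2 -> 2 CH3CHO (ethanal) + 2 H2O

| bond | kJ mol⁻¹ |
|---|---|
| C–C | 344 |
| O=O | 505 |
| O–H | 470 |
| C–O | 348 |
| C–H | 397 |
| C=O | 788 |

ΔH ≈ −521 kJ

Bonds broken (reactants):
  C–C: 2 × 344 = 688
  C–H: 10 × 397 = 3970
  C–O: 2 × 348 = 696
  O–H: 2 × 470 = 940
  O=O: 1 × 505 = 505
  Σ(broken) = 6799 kJ
Bonds formed (products):
  C–C: 2 × 344 = 688
  C–H: 8 × 397 = 3176
  C=O: 2 × 788 = 1576
  O–H: 4 × 470 = 1880
  Σ(formed) = 7320 kJ
ΔH = Σ(broken) − Σ(formed) = 6799 − 7320 = −521 kJ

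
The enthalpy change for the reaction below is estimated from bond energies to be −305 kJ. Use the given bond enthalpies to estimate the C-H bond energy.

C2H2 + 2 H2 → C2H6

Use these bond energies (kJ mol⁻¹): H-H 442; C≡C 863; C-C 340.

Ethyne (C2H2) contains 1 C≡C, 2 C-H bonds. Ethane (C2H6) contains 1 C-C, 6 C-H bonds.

Let D be the C-H bond energy.
Σ(broken) = 1×863 + 2×D + 2×442 = 1747 + 2D
Σ(formed) = 1×340 + 6×D = 340 + 6D
ΔH = Σ(broken) − Σ(formed) = (1747 + 2D) − (340 + 6D) = +1407 − 4D
Setting this equal to −305 kJ gives 4D = 1712, so D = 428 kJ/mol.

D(C-H) ≈ 428 kJ/mol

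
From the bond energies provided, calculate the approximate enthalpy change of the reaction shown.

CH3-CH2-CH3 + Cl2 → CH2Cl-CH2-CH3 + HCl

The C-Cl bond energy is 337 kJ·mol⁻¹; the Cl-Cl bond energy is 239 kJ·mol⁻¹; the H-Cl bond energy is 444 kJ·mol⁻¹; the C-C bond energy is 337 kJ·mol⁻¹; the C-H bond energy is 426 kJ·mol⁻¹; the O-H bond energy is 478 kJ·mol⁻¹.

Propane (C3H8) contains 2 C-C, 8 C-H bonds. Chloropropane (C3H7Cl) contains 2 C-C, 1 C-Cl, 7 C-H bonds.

Bonds broken (reactants):
  C-C: 2 × 337 = 674
  C-H: 8 × 426 = 3408
  Cl-Cl: 1 × 239 = 239
  Σ(broken) = 4321 kJ
Bonds formed (products):
  C-C: 2 × 337 = 674
  C-Cl: 1 × 337 = 337
  C-H: 7 × 426 = 2982
  H-Cl: 1 × 444 = 444
  Σ(formed) = 4437 kJ
ΔH = Σ(broken) − Σ(formed) = 4321 − 4437 = −116 kJ

ΔH ≈ −116 kJ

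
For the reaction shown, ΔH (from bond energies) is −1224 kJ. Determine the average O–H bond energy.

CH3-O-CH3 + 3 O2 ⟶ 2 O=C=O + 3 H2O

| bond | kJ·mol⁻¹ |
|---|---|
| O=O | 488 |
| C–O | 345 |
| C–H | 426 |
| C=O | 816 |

Let D be the O–H bond energy.
Σ(broken) = 6×426 + 2×345 + 3×488 = 4710
Σ(formed) = 4×816 + 6×D = 3264 + 6D
ΔH = Σ(broken) − Σ(formed) = (4710) − (3264 + 6D) = +1446 − 6D
Setting this equal to −1224 kJ gives 6D = 2670, so D = 445 kJ/mol.

D(O–H) ≈ 445 kJ/mol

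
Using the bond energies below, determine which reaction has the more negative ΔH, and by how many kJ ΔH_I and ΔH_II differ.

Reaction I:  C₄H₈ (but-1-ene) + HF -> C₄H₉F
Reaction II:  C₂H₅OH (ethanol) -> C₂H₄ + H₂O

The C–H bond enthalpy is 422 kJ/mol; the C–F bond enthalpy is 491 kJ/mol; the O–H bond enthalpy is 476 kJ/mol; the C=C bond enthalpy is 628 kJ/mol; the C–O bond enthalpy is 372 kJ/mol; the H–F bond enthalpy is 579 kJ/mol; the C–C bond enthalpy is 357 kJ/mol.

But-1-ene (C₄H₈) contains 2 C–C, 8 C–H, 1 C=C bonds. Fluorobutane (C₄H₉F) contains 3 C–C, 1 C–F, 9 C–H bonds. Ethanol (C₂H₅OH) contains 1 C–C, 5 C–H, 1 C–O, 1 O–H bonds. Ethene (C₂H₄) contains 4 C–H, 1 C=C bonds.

Reaction I, by 110 kJ

Reaction I:
  Bonds broken (reactants):
    C–C: 2 × 357 = 714
    C–H: 8 × 422 = 3376
    C=C: 1 × 628 = 628
    H–F: 1 × 579 = 579
    Σ(broken) = 5297 kJ
  Bonds formed (products):
    C–C: 3 × 357 = 1071
    C–F: 1 × 491 = 491
    C–H: 9 × 422 = 3798
    Σ(formed) = 5360 kJ
  ΔH_I = 5297 − 5360 = −63 kJ
Reaction II:
  Bonds broken (reactants):
    C–C: 1 × 357 = 357
    C–H: 5 × 422 = 2110
    C–O: 1 × 372 = 372
    O–H: 1 × 476 = 476
    Σ(broken) = 3315 kJ
  Bonds formed (products):
    C–H: 4 × 422 = 1688
    C=C: 1 × 628 = 628
    O–H: 2 × 476 = 952
    Σ(formed) = 3268 kJ
  ΔH_II = 3315 − 3268 = +47 kJ
ΔH_I − ΔH_II = −110 kJ, so reaction I has the more negative ΔH; |ΔH_I − ΔH_II| = 110 kJ.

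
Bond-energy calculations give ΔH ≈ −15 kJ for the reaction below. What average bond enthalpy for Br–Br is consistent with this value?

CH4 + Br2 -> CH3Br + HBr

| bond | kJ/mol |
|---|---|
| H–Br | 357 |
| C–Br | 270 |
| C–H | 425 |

Let D be the Br–Br bond energy.
Σ(broken) = 1×D + 4×425 = 1700 + D
Σ(formed) = 1×270 + 3×425 + 1×357 = 1902
ΔH = Σ(broken) − Σ(formed) = (1700 + D) − (1902) = −202 + D
Setting this equal to −15 kJ gives D = 187 kJ/mol.

D(Br–Br) ≈ 187 kJ/mol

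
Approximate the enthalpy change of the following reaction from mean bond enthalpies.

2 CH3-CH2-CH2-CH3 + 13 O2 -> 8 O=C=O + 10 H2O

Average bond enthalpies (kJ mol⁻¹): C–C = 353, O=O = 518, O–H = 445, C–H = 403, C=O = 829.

ΔH ≈ −5252 kJ

Bonds broken (reactants):
  C–C: 6 × 353 = 2118
  C–H: 20 × 403 = 8060
  O=O: 13 × 518 = 6734
  Σ(broken) = 16912 kJ
Bonds formed (products):
  C=O: 16 × 829 = 13264
  O–H: 20 × 445 = 8900
  Σ(formed) = 22164 kJ
ΔH = Σ(broken) − Σ(formed) = 16912 − 22164 = −5252 kJ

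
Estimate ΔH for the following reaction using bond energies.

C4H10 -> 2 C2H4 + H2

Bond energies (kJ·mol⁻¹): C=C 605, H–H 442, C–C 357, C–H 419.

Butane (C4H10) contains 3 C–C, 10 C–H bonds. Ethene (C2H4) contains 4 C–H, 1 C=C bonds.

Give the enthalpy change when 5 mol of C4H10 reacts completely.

ΔH = +1285 kJ

Bonds broken (reactants):
  C–C: 3 × 357 = 1071
  C–H: 10 × 419 = 4190
  Σ(broken) = 5261 kJ
Bonds formed (products):
  C–H: 8 × 419 = 3352
  C=C: 2 × 605 = 1210
  H–H: 1 × 442 = 442
  Σ(formed) = 5004 kJ
ΔH = Σ(broken) − Σ(formed) = 5261 − 5004 = +257 kJ
For 5× the reaction as written: 5 × (+257) = +1285 kJ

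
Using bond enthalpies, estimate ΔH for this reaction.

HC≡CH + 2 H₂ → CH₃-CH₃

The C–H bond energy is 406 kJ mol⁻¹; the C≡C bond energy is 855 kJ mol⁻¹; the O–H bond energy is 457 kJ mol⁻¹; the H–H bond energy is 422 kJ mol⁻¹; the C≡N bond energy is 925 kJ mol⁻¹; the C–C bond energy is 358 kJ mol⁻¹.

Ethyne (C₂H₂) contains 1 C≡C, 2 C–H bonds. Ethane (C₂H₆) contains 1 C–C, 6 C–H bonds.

Bonds broken (reactants):
  C≡C: 1 × 855 = 855
  C–H: 2 × 406 = 812
  H–H: 2 × 422 = 844
  Σ(broken) = 2511 kJ
Bonds formed (products):
  C–C: 1 × 358 = 358
  C–H: 6 × 406 = 2436
  Σ(formed) = 2794 kJ
ΔH = Σ(broken) − Σ(formed) = 2511 − 2794 = −283 kJ

ΔH ≈ −283 kJ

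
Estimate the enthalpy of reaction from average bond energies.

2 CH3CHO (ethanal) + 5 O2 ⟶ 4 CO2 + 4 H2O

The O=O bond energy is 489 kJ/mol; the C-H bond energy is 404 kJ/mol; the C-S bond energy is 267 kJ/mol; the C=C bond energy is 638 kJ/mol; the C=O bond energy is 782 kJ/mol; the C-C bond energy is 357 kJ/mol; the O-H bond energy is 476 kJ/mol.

Bonds broken (reactants):
  C-C: 2 × 357 = 714
  C-H: 8 × 404 = 3232
  C=O: 2 × 782 = 1564
  O=O: 5 × 489 = 2445
  Σ(broken) = 7955 kJ
Bonds formed (products):
  C=O: 8 × 782 = 6256
  O-H: 8 × 476 = 3808
  Σ(formed) = 10064 kJ
ΔH = Σ(broken) − Σ(formed) = 7955 − 10064 = −2109 kJ

ΔH ≈ −2109 kJ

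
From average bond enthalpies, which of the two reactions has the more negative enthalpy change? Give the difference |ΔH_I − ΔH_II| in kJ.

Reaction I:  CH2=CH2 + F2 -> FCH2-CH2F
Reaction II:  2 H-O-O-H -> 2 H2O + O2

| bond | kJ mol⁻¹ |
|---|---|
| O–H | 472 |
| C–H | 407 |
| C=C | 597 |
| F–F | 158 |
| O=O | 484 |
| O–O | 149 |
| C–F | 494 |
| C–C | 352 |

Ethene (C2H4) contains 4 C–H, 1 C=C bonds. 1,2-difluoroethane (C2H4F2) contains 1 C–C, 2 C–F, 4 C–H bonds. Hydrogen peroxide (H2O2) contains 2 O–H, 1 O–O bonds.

Reaction I:
  Bonds broken (reactants):
    C–H: 4 × 407 = 1628
    C=C: 1 × 597 = 597
    F–F: 1 × 158 = 158
    Σ(broken) = 2383 kJ
  Bonds formed (products):
    C–C: 1 × 352 = 352
    C–F: 2 × 494 = 988
    C–H: 4 × 407 = 1628
    Σ(formed) = 2968 kJ
  ΔH_I = 2383 − 2968 = −585 kJ
Reaction II:
  Bonds broken (reactants):
    O–H: 4 × 472 = 1888
    O–O: 2 × 149 = 298
    Σ(broken) = 2186 kJ
  Bonds formed (products):
    O–H: 4 × 472 = 1888
    O=O: 1 × 484 = 484
    Σ(formed) = 2372 kJ
  ΔH_II = 2186 − 2372 = −186 kJ
ΔH_I − ΔH_II = −399 kJ, so reaction I has the more negative ΔH; |ΔH_I − ΔH_II| = 399 kJ.

Reaction I, by 399 kJ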